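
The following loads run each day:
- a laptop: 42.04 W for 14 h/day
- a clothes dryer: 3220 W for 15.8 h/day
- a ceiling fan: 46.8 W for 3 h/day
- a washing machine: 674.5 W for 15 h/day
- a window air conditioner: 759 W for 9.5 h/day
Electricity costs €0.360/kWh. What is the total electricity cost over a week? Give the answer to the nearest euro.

laptop: 42.04 W × 14 h × 7 d = 4,120 Wh = 4.12 kWh
clothes dryer: 3220 W × 15.8 h × 7 d = 356,132 Wh = 356.1 kWh
ceiling fan: 46.8 W × 3 h × 7 d = 983 Wh = 0.9828 kWh
washing machine: 674.5 W × 15 h × 7 d = 70,822 Wh = 70.82 kWh
window air conditioner: 759 W × 9.5 h × 7 d = 50,474 Wh = 50.47 kWh
Total energy = 4.12 + 356.1 + 0.9828 + 70.82 + 50.47 = 482.5 kWh
Cost = 482.5 kWh × €0.360 = €173.71 ≈ €174

€174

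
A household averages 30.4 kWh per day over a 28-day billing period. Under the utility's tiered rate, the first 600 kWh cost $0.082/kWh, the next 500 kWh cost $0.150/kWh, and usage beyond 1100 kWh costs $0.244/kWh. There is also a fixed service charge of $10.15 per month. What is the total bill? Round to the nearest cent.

$97.03

Usage = 30.4 kWh/day × 28 days = 851.2 kWh
First 600 kWh × $0.082 = $49.20
Next 251.2 kWh × $0.150 = $37.68
Remaining tier: 0 kWh (not reached)
Energy charge = $86.88; + service $10.15 = $97.03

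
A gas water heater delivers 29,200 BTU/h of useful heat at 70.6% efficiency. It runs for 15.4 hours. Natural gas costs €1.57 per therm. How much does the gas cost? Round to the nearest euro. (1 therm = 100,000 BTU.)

Heat delivered = 29,200 BTU/h × 15.4 h = 449,680 BTU
Gas input = 449,680 / 0.706 = 636,941 BTU
= 636,941 / 100,000 = 6.369 therm
Cost = 6.369 × €1.57/therm = €10.00

€10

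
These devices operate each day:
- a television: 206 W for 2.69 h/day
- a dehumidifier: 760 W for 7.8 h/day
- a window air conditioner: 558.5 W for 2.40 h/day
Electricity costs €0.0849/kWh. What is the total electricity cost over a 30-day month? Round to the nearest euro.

€20

television: 206 W × 2.69 h × 30 d = 16,624 Wh = 16.62 kWh
dehumidifier: 760 W × 7.8 h × 30 d = 177,840 Wh = 177.8 kWh
window air conditioner: 558.5 W × 2.40 h × 30 d = 40,212 Wh = 40.21 kWh
Total energy = 16.62 + 177.8 + 40.21 = 234.7 kWh
Cost = 234.7 kWh × €0.0849 = €19.92 ≈ €20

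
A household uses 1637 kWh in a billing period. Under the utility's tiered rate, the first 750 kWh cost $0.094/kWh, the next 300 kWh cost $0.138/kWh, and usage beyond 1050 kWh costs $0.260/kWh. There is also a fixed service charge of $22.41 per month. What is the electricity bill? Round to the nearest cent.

First 750 kWh × $0.094 = $70.50
Next 300 kWh × $0.138 = $41.40
Remaining 587 kWh × $0.260 = $152.62
Energy charge = $264.52; + service $22.41 = $286.93

$286.93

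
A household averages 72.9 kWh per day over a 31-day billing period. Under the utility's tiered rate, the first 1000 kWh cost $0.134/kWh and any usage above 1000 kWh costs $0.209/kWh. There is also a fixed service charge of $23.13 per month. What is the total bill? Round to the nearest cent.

Usage = 72.9 kWh/day × 31 days = 2259.9 kWh
First 1000 kWh × $0.134 = $134.00
Remaining 1259.9 kWh × $0.209 = $263.32
Energy charge = $397.32; + service $23.13 = $420.45

$420.45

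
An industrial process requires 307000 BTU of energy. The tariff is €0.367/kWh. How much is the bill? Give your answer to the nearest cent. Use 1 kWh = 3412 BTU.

307000 BTU × (0.00029308 kWh/BTU) = 89.98 kWh
Cost = 89.98 kWh × €0.367/kWh = €33.02

€33.02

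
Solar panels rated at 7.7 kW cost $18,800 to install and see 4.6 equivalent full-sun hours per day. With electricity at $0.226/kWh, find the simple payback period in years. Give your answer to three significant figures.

6.43 years

Daily generation = 7.7 kW × 4.6 h = 35.42 kWh
Annual generation = 35.42 × 365 = 12928 kWh
Annual savings = 12928 × $0.226 = $2,921.80
Payback = $18,800 / $2,921.80 = 6.43 years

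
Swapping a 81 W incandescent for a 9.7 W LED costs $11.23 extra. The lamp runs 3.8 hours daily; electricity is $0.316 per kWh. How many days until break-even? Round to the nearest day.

Power saved = 81 − 9.7 = 71.3 W
Daily energy saved = 71.3 W × 3.8 h = 270.9 Wh = 0.27094 kWh
Daily savings = 0.27094 × $0.316 = $0.0856
Payback = $11.23 / $0.0856 per day = 131.2 days

131 days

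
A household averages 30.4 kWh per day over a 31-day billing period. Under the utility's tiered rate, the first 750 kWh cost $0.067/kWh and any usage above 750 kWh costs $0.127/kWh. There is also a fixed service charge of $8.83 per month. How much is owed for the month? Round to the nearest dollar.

$84

Usage = 30.4 kWh/day × 31 days = 942.4 kWh
First 750 kWh × $0.067 = $50.25
Remaining 192.4 kWh × $0.127 = $24.43
Energy charge = $74.68; + service $8.83 = $83.51 ≈ $84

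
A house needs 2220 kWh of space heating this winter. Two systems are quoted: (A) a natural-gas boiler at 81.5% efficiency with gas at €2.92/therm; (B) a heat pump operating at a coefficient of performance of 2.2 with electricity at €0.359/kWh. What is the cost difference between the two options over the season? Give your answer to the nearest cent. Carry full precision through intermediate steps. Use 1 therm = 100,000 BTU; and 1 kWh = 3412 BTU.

€90.88

Heat load = 2220 kWh × 3412 = 7,574,640 BTU
Gas: input = 7,574,640 / 0.815 = 9,294,037 BTU = 92.94 therm → 92.94 × €2.92 = €271.39
Heat pump: 7,574,640 BTU / 3412 = 2,220 kWh heat; / 2.2 = 1,009 kWh in → × €0.359 = €362.26
Difference = |€271.39 − €362.26| = €90.88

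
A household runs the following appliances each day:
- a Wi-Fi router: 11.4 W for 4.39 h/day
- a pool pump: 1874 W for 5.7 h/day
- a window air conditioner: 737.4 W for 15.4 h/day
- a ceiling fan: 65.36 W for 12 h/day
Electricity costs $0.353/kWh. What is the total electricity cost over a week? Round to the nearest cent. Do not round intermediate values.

Wi-Fi router: 11.4 W × 4.39 h × 7 d = 350 Wh = 0.3503 kWh
pool pump: 1874 W × 5.7 h × 7 d = 74,773 Wh = 74.77 kWh
window air conditioner: 737.4 W × 15.4 h × 7 d = 79,492 Wh = 79.49 kWh
ceiling fan: 65.36 W × 12 h × 7 d = 5,490 Wh = 5.49 kWh
Total energy = 0.3503 + 74.77 + 79.49 + 5.49 = 160.1 kWh
Cost = 160.1 kWh × $0.353 = $56.52

$56.52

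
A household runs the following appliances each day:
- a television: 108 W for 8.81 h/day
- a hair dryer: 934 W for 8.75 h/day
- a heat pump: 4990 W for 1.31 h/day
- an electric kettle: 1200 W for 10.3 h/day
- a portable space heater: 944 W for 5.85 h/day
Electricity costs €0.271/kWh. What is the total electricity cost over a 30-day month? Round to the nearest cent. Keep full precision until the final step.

television: 108 W × 8.81 h × 30 d = 28,544 Wh = 28.54 kWh
hair dryer: 934 W × 8.75 h × 30 d = 245,175 Wh = 245.2 kWh
heat pump: 4990 W × 1.31 h × 30 d = 196,107 Wh = 196.1 kWh
electric kettle: 1200 W × 10.3 h × 30 d = 370,800 Wh = 370.8 kWh
portable space heater: 944 W × 5.85 h × 30 d = 165,672 Wh = 165.7 kWh
Total energy = 28.54 + 245.2 + 196.1 + 370.8 + 165.7 = 1,006 kWh
Cost = 1,006 kWh × €0.271 = €272.71

€272.71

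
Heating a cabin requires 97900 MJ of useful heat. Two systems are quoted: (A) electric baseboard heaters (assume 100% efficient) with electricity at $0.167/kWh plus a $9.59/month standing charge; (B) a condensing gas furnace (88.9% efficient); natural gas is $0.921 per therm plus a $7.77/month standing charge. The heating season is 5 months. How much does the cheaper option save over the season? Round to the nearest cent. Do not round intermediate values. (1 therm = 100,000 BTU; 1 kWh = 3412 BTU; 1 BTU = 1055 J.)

Heat load = 97900 MJ = 97,900,000,000 J / 1055 = 92,796,209 BTU
Gas: input = 92,796,209 / 0.889 = 104,382,687 BTU = 1,044 therm → 1,044 × $0.921 = $961.36; + 5 × $7.77 standing = $1,000.21
Electric: 92,796,209 BTU / 3412 = 27,200 kWh → × $0.167 = $4,541.90; + 5 × $9.59 standing = $4,589.85
Difference = |$1,000.21 − $4,589.85| = $3,589.64

$3589.64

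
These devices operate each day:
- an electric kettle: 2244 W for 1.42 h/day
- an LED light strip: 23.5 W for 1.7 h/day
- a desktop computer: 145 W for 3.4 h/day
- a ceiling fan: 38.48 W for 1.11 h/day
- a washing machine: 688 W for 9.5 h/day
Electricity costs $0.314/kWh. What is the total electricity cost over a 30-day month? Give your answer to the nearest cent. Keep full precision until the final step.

electric kettle: 2244 W × 1.42 h × 30 d = 95,594 Wh = 95.59 kWh
LED light strip: 23.5 W × 1.7 h × 30 d = 1,198 Wh = 1.198 kWh
desktop computer: 145 W × 3.4 h × 30 d = 14,790 Wh = 14.79 kWh
ceiling fan: 38.48 W × 1.11 h × 30 d = 1,281 Wh = 1.281 kWh
washing machine: 688 W × 9.5 h × 30 d = 196,080 Wh = 196.1 kWh
Total energy = 95.59 + 1.198 + 14.79 + 1.281 + 196.1 = 308.9 kWh
Cost = 308.9 kWh × $0.314 = $97.01

$97.01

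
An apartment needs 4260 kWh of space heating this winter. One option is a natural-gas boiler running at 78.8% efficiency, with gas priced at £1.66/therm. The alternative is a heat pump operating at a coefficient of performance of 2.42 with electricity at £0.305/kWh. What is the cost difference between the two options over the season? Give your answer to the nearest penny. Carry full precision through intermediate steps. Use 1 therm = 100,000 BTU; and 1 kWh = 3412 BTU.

£230.70

Heat load = 4260 kWh × 3412 = 14,535,120 BTU
Gas: input = 14,535,120 / 0.788 = 18,445,584 BTU = 184.5 therm → 184.5 × £1.66 = £306.20
Heat pump: 14,535,120 BTU / 3412 = 4,260 kWh heat; / 2.42 = 1,760 kWh in → × £0.305 = £536.90
Difference = |£306.20 − £536.90| = £230.70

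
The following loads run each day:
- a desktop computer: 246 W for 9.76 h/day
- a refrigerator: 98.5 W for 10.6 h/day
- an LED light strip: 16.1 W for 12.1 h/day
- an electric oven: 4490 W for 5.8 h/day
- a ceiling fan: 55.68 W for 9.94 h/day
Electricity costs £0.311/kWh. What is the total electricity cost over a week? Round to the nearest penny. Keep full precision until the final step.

£65.82

desktop computer: 246 W × 9.76 h × 7 d = 16,807 Wh = 16.81 kWh
refrigerator: 98.5 W × 10.6 h × 7 d = 7,309 Wh = 7.309 kWh
LED light strip: 16.1 W × 12.1 h × 7 d = 1,364 Wh = 1.364 kWh
electric oven: 4490 W × 5.8 h × 7 d = 182,294 Wh = 182.3 kWh
ceiling fan: 55.68 W × 9.94 h × 7 d = 3,874 Wh = 3.874 kWh
Total energy = 16.81 + 7.309 + 1.364 + 182.3 + 3.874 = 211.6 kWh
Cost = 211.6 kWh × £0.311 = £65.82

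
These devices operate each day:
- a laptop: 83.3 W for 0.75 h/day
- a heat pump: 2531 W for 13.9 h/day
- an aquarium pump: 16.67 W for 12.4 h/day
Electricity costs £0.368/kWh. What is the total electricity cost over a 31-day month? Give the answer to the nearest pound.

laptop: 83.3 W × 0.75 h × 31 d = 1,937 Wh = 1.937 kWh
heat pump: 2531 W × 13.9 h × 31 d = 1,090,608 Wh = 1,091 kWh
aquarium pump: 16.67 W × 12.4 h × 31 d = 6,408 Wh = 6.408 kWh
Total energy = 1.937 + 1,091 + 6.408 = 1,099 kWh
Cost = 1,099 kWh × £0.368 = £404.41 ≈ £404

£404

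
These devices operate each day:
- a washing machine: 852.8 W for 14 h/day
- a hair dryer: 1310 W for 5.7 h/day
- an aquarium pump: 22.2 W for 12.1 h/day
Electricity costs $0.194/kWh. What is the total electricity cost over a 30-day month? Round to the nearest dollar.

washing machine: 852.8 W × 14 h × 30 d = 358,176 Wh = 358.2 kWh
hair dryer: 1310 W × 5.7 h × 30 d = 224,010 Wh = 224 kWh
aquarium pump: 22.2 W × 12.1 h × 30 d = 8,059 Wh = 8.059 kWh
Total energy = 358.2 + 224 + 8.059 = 590.2 kWh
Cost = 590.2 kWh × $0.194 = $114.51 ≈ $115

$115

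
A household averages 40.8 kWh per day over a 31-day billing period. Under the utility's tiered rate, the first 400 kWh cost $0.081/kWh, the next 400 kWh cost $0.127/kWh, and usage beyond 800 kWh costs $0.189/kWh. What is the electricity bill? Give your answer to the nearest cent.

Usage = 40.8 kWh/day × 31 days = 1264.8 kWh
First 400 kWh × $0.081 = $32.40
Next 400 kWh × $0.127 = $50.80
Remaining 464.8 kWh × $0.189 = $87.85
Total = $171.05

$171.05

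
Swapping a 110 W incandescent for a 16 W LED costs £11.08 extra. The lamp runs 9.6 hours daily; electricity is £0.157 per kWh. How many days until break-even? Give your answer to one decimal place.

78.2 days

Power saved = 110 − 16 = 94 W
Daily energy saved = 94 W × 9.6 h = 902.4 Wh = 0.9024 kWh
Daily savings = 0.9024 × £0.157 = £0.1417
Payback = £11.08 / £0.1417 per day = 78.21 days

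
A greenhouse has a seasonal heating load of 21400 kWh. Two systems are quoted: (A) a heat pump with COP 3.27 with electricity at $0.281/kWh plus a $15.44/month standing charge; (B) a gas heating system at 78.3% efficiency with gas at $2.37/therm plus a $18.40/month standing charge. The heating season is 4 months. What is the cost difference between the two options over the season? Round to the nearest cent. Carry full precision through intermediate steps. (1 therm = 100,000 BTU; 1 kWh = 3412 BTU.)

$382.97

Heat load = 21400 kWh × 3412 = 73,016,800 BTU
Gas: input = 73,016,800 / 0.783 = 93,252,618 BTU = 932.5 therm → 932.5 × $2.37 = $2,210.09; + 4 × $18.40 standing = $2,283.69
Heat pump: 73,016,800 BTU / 3412 = 21,400 kWh heat; / 3.27 = 6,544 kWh in → × $0.281 = $1,838.96; + 4 × $15.44 standing = $1,900.72
Difference = |$2,283.69 − $1,900.72| = $382.97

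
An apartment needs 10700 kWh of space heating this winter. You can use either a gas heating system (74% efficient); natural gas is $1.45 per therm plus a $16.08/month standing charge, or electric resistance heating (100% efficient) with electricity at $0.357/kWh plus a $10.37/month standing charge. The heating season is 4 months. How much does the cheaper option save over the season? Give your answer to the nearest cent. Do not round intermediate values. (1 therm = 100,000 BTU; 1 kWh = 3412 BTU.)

$3081.69

Heat load = 10700 kWh × 3412 = 36,508,400 BTU
Gas: input = 36,508,400 / 0.74 = 49,335,676 BTU = 493.4 therm → 493.4 × $1.45 = $715.37; + 4 × $16.08 standing = $779.69
Electric: 36,508,400 BTU / 3412 = 10,700 kWh → × $0.357 = $3,819.90; + 4 × $10.37 standing = $3,861.38
Difference = |$779.69 − $3,861.38| = $3,081.69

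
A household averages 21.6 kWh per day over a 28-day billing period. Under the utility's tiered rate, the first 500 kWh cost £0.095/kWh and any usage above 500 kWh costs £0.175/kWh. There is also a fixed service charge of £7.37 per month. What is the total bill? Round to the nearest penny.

£73.21

Usage = 21.6 kWh/day × 28 days = 604.8 kWh
First 500 kWh × £0.095 = £47.50
Remaining 104.8 kWh × £0.175 = £18.34
Energy charge = £65.84; + service £7.37 = £73.21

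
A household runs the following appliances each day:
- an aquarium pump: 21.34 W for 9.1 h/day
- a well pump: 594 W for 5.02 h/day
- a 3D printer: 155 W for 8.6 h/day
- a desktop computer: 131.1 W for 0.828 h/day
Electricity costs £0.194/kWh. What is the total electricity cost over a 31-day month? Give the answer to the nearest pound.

£28

aquarium pump: 21.34 W × 9.1 h × 31 d = 6,020 Wh = 6.02 kWh
well pump: 594 W × 5.02 h × 31 d = 92,438 Wh = 92.44 kWh
3D printer: 155 W × 8.6 h × 31 d = 41,323 Wh = 41.32 kWh
desktop computer: 131.1 W × 0.828 h × 31 d = 3,365 Wh = 3.365 kWh
Total energy = 6.02 + 92.44 + 41.32 + 3.365 = 143.1 kWh
Cost = 143.1 kWh × £0.194 = £27.77 ≈ £28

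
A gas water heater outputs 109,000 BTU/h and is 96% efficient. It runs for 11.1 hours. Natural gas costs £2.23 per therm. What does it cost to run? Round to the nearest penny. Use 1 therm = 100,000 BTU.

£28.10

Heat delivered = 109,000 BTU/h × 11.1 h = 1,209,900 BTU
Gas input = 1,209,900 / 0.96 = 1,260,312 BTU
= 1,260,312 / 100,000 = 12.6 therm
Cost = 12.6 × £2.23/therm = £28.10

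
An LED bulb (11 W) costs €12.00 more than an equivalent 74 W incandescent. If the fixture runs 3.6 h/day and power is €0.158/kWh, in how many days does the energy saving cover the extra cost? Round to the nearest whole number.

335 days

Power saved = 74 − 11 = 63 W
Daily energy saved = 63 W × 3.6 h = 226.8 Wh = 0.2268 kWh
Daily savings = 0.2268 × €0.158 = €0.0358
Payback = €12.00 / €0.0358 per day = 334.9 days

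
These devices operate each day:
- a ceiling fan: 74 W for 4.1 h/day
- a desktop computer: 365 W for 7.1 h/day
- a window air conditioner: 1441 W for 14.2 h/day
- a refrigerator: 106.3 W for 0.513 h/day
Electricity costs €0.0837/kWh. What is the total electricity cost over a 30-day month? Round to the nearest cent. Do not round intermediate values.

€58.79

ceiling fan: 74 W × 4.1 h × 30 d = 9,102 Wh = 9.102 kWh
desktop computer: 365 W × 7.1 h × 30 d = 77,745 Wh = 77.75 kWh
window air conditioner: 1441 W × 14.2 h × 30 d = 613,866 Wh = 613.9 kWh
refrigerator: 106.3 W × 0.513 h × 30 d = 1,636 Wh = 1.636 kWh
Total energy = 9.102 + 77.75 + 613.9 + 1.636 = 702.3 kWh
Cost = 702.3 kWh × €0.0837 = €58.79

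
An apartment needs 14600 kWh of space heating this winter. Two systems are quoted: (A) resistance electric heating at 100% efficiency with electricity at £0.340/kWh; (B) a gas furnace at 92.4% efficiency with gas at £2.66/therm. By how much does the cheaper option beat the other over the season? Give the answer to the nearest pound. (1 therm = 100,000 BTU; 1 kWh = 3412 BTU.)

£3530

Heat load = 14600 kWh × 3412 = 49,815,200 BTU
Gas: input = 49,815,200 / 0.924 = 53,912,554 BTU = 539.1 therm → 539.1 × £2.66 = £1,434.07
Electric: 49,815,200 BTU / 3412 = 14,600 kWh → × £0.340 = £4,964.00
Difference = |£1,434.07 − £4,964.00| = £3,529.93 ≈ £3530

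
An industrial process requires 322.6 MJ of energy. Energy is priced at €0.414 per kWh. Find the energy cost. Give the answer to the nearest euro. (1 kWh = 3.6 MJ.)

€37

322.6 MJ × (0.27778 kWh/MJ) = 89.61 kWh
Cost = 89.61 kWh × €0.414/kWh = €37.10 ≈ €37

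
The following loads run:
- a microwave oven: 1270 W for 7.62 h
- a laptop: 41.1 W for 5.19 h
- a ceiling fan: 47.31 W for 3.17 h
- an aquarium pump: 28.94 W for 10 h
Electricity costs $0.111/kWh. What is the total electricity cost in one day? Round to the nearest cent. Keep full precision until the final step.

microwave oven: 1270 W × 7.62 h = 9,677 Wh = 9.677 kWh
laptop: 41.1 W × 5.19 h = 213 Wh = 0.2133 kWh
ceiling fan: 47.31 W × 3.17 h = 150 Wh = 0.15 kWh
aquarium pump: 28.94 W × 10 h = 289 Wh = 0.2894 kWh
Total energy = 9.677 + 0.2133 + 0.15 + 0.2894 = 10.33 kWh
Cost = 10.33 kWh × $0.111 = $1.15

$1.15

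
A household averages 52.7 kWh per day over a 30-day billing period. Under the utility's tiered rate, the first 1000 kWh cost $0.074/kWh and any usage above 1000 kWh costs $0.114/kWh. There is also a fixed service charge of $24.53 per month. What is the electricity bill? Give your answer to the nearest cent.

$164.76

Usage = 52.7 kWh/day × 30 days = 1581 kWh
First 1000 kWh × $0.074 = $74.00
Remaining 581 kWh × $0.114 = $66.23
Energy charge = $140.23; + service $24.53 = $164.76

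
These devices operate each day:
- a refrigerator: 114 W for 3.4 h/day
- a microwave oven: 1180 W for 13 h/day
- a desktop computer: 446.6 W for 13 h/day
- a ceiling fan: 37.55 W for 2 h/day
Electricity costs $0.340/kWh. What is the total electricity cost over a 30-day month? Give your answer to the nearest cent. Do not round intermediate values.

$220.41

refrigerator: 114 W × 3.4 h × 30 d = 11,628 Wh = 11.63 kWh
microwave oven: 1180 W × 13 h × 30 d = 460,200 Wh = 460.2 kWh
desktop computer: 446.6 W × 13 h × 30 d = 174,174 Wh = 174.2 kWh
ceiling fan: 37.55 W × 2 h × 30 d = 2,253 Wh = 2.253 kWh
Total energy = 11.63 + 460.2 + 174.2 + 2.253 = 648.3 kWh
Cost = 648.3 kWh × $0.340 = $220.41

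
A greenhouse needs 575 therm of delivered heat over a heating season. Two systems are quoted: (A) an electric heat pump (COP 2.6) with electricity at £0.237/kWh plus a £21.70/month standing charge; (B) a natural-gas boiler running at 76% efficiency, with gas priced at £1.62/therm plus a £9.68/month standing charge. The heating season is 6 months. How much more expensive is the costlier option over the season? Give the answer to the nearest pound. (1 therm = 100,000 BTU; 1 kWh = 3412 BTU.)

£383

Heat load = 575 therm × 100,000 = 57,500,000 BTU
Gas: input = 57,500,000 / 0.76 = 75,657,895 BTU = 756.6 therm → 756.6 × £1.62 = £1,225.66; + 6 × £9.68 standing = £1,283.74
Heat pump: 57,500,000 BTU / 3412 = 16,850 kWh heat; / 2.6 = 6,482 kWh in → × £0.237 = £1,536.15; + 6 × £21.70 standing = £1,666.35
Difference = |£1,283.74 − £1,666.35| = £382.61 ≈ £383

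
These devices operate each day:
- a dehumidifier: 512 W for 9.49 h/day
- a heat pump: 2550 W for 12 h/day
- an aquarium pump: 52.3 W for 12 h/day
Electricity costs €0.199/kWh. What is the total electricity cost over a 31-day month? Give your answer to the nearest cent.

€222.62

dehumidifier: 512 W × 9.49 h × 31 d = 150,625 Wh = 150.6 kWh
heat pump: 2550 W × 12 h × 31 d = 948,600 Wh = 948.6 kWh
aquarium pump: 52.3 W × 12 h × 31 d = 19,456 Wh = 19.46 kWh
Total energy = 150.6 + 948.6 + 19.46 = 1,119 kWh
Cost = 1,119 kWh × €0.199 = €222.62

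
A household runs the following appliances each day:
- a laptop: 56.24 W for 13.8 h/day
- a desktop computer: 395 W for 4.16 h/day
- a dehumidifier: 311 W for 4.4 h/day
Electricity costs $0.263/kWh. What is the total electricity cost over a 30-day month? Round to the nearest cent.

$29.89

laptop: 56.24 W × 13.8 h × 30 d = 23,283 Wh = 23.28 kWh
desktop computer: 395 W × 4.16 h × 30 d = 49,296 Wh = 49.3 kWh
dehumidifier: 311 W × 4.4 h × 30 d = 41,052 Wh = 41.05 kWh
Total energy = 23.28 + 49.3 + 41.05 = 113.6 kWh
Cost = 113.6 kWh × $0.263 = $29.89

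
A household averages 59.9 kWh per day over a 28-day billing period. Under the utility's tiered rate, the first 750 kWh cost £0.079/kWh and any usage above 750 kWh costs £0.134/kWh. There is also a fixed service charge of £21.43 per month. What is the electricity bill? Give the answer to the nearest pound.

£205

Usage = 59.9 kWh/day × 28 days = 1677.2 kWh
First 750 kWh × £0.079 = £59.25
Remaining 927.2 kWh × £0.134 = £124.24
Energy charge = £183.49; + service £21.43 = £204.92 ≈ £205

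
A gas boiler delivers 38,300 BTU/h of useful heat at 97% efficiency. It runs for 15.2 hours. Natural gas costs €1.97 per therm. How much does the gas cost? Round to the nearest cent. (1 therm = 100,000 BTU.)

Heat delivered = 38,300 BTU/h × 15.2 h = 582,160 BTU
Gas input = 582,160 / 0.97 = 600,165 BTU
= 600,165 / 100,000 = 6.002 therm
Cost = 6.002 × €1.97/therm = €11.82

€11.82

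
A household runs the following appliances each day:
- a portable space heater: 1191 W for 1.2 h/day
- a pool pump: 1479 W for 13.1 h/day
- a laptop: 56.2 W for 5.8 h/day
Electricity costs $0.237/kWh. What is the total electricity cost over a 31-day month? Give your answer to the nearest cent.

$155.24

portable space heater: 1191 W × 1.2 h × 31 d = 44,305 Wh = 44.31 kWh
pool pump: 1479 W × 13.1 h × 31 d = 600,622 Wh = 600.6 kWh
laptop: 56.2 W × 5.8 h × 31 d = 10,105 Wh = 10.1 kWh
Total energy = 44.31 + 600.6 + 10.1 = 655 kWh
Cost = 655 kWh × $0.237 = $155.24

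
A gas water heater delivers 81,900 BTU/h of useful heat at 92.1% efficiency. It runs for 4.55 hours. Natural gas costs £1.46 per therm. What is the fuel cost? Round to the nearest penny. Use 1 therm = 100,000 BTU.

Heat delivered = 81,900 BTU/h × 4.55 h = 372,645 BTU
Gas input = 372,645 / 0.921 = 404,609 BTU
= 404,609 / 100,000 = 4.046 therm
Cost = 4.046 × £1.46/therm = £5.91

£5.91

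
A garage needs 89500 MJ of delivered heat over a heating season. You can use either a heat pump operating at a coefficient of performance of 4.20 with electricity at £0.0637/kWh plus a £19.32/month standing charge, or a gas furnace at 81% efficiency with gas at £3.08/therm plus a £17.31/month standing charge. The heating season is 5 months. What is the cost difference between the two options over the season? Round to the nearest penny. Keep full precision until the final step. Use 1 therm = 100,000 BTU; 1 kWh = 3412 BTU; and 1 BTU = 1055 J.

Heat load = 89500 MJ = 89,500,000,000 J / 1055 = 84,834,123 BTU
Gas: input = 84,834,123 / 0.810 = 104,733,485 BTU = 1,047 therm → 1,047 × £3.08 = £3,225.79; + 5 × £17.31 standing = £3,312.34
Heat pump: 84,834,123 BTU / 3412 = 24,860 kWh heat; / 4.20 = 5,920 kWh in → × £0.0637 = £377.10; + 5 × £19.32 standing = £473.70
Difference = |£3,312.34 − £473.70| = £2,838.65

£2838.65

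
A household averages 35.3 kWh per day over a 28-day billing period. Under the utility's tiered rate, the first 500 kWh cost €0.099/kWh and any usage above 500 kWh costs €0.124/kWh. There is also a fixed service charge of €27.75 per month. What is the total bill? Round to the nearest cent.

Usage = 35.3 kWh/day × 28 days = 988.4 kWh
First 500 kWh × €0.099 = €49.50
Remaining 488.4 kWh × €0.124 = €60.56
Energy charge = €110.06; + service €27.75 = €137.81

€137.81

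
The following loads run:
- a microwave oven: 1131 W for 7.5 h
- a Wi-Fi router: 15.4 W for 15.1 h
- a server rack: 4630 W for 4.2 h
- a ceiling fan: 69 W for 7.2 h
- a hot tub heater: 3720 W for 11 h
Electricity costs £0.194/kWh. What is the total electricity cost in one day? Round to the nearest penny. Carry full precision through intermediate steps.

microwave oven: 1131 W × 7.5 h = 8,482 Wh = 8.482 kWh
Wi-Fi router: 15.4 W × 15.1 h = 233 Wh = 0.2325 kWh
server rack: 4630 W × 4.2 h = 19,446 Wh = 19.45 kWh
ceiling fan: 69 W × 7.2 h = 497 Wh = 0.4968 kWh
hot tub heater: 3720 W × 11 h = 40,920 Wh = 40.92 kWh
Total energy = 8.482 + 0.2325 + 19.45 + 0.4968 + 40.92 = 69.58 kWh
Cost = 69.58 kWh × £0.194 = £13.50

£13.50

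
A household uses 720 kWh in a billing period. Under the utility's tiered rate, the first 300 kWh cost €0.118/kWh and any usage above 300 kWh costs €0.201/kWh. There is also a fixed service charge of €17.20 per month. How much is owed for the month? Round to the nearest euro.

€137

First 300 kWh × €0.118 = €35.40
Remaining 420 kWh × €0.201 = €84.42
Energy charge = €119.82; + service €17.20 = €137.02 ≈ €137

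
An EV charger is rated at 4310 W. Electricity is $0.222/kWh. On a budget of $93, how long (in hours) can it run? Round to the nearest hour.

97 h

Energy budget = $93 / $0.222 per kWh = 418.9 kWh = 418,919 Wh
Runtime = 418,919 Wh / 4310 W = 97.2 h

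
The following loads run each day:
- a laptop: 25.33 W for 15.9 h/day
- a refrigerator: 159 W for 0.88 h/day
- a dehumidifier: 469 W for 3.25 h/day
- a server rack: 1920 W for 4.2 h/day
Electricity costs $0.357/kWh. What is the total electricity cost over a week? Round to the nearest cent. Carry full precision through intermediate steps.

$25.32

laptop: 25.33 W × 15.9 h × 7 d = 2,819 Wh = 2.819 kWh
refrigerator: 159 W × 0.88 h × 7 d = 979 Wh = 0.9794 kWh
dehumidifier: 469 W × 3.25 h × 7 d = 10,670 Wh = 10.67 kWh
server rack: 1920 W × 4.2 h × 7 d = 56,448 Wh = 56.45 kWh
Total energy = 2.819 + 0.9794 + 10.67 + 56.45 = 70.92 kWh
Cost = 70.92 kWh × $0.357 = $25.32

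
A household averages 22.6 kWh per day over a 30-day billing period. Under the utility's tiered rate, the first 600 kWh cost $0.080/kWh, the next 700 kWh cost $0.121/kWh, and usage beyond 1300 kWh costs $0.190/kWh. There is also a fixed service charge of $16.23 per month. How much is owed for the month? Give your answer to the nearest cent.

$73.67

Usage = 22.6 kWh/day × 30 days = 678 kWh
First 600 kWh × $0.080 = $48.00
Next 78 kWh × $0.121 = $9.44
Remaining tier: 0 kWh (not reached)
Energy charge = $57.44; + service $16.23 = $73.67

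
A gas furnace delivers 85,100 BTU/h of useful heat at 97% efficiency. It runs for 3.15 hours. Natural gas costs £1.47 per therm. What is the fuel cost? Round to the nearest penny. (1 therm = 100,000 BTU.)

£4.06

Heat delivered = 85,100 BTU/h × 3.15 h = 268,065 BTU
Gas input = 268,065 / 0.97 = 276,356 BTU
= 276,356 / 100,000 = 2.764 therm
Cost = 2.764 × £1.47/therm = £4.06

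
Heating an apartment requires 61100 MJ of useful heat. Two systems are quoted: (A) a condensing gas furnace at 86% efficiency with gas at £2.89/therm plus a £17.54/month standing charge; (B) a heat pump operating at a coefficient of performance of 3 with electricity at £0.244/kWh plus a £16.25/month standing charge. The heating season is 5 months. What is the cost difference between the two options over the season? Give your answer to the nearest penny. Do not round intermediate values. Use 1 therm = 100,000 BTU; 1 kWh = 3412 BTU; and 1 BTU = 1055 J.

£572.12

Heat load = 61100 MJ = 61,100,000,000 J / 1055 = 57,914,692 BTU
Gas: input = 57,914,692 / 0.860 = 67,342,665 BTU = 673.4 therm → 673.4 × £2.89 = £1,946.20; + 5 × £17.54 standing = £2,033.90
Heat pump: 57,914,692 BTU / 3412 = 16,970 kWh heat; / 3 = 5,658 kWh in → × £0.244 = £1,380.54; + 5 × £16.25 standing = £1,461.79
Difference = |£2,033.90 − £1,461.79| = £572.12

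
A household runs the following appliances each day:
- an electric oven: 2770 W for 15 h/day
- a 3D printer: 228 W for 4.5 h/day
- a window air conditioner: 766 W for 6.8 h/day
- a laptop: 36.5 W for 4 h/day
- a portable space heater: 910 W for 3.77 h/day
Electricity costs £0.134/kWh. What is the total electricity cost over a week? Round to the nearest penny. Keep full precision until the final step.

£48.18

electric oven: 2770 W × 15 h × 7 d = 290,850 Wh = 290.9 kWh
3D printer: 228 W × 4.5 h × 7 d = 7,182 Wh = 7.182 kWh
window air conditioner: 766 W × 6.8 h × 7 d = 36,462 Wh = 36.46 kWh
laptop: 36.5 W × 4 h × 7 d = 1,022 Wh = 1.022 kWh
portable space heater: 910 W × 3.77 h × 7 d = 24,015 Wh = 24.01 kWh
Total energy = 290.9 + 7.182 + 36.46 + 1.022 + 24.01 = 359.5 kWh
Cost = 359.5 kWh × £0.134 = £48.18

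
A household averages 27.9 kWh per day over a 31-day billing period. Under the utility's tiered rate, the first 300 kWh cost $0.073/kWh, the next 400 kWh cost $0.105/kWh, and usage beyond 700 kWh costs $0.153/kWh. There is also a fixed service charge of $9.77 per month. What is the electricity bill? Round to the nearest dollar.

$99

Usage = 27.9 kWh/day × 31 days = 864.9 kWh
First 300 kWh × $0.073 = $21.90
Next 400 kWh × $0.105 = $42.00
Remaining 164.9 kWh × $0.153 = $25.23
Energy charge = $89.13; + service $9.77 = $98.90 ≈ $99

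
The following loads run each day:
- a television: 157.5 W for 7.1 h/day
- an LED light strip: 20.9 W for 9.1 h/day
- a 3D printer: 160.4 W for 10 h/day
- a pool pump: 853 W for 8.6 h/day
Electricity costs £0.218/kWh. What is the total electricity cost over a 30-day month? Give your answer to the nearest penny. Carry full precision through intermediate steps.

£67.02

television: 157.5 W × 7.1 h × 30 d = 33,548 Wh = 33.55 kWh
LED light strip: 20.9 W × 9.1 h × 30 d = 5,706 Wh = 5.706 kWh
3D printer: 160.4 W × 10 h × 30 d = 48,120 Wh = 48.12 kWh
pool pump: 853 W × 8.6 h × 30 d = 220,074 Wh = 220.1 kWh
Total energy = 33.55 + 5.706 + 48.12 + 220.1 = 307.4 kWh
Cost = 307.4 kWh × £0.218 = £67.02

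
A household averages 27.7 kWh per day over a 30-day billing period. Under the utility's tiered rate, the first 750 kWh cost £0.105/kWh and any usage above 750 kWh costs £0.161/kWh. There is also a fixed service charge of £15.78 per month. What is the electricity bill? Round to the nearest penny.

£107.57

Usage = 27.7 kWh/day × 30 days = 831 kWh
First 750 kWh × £0.105 = £78.75
Remaining 81 kWh × £0.161 = £13.04
Energy charge = £91.79; + service £15.78 = £107.57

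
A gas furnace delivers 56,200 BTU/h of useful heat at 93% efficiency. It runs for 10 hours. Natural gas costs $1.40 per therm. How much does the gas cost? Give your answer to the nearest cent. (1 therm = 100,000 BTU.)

$8.46

Heat delivered = 56,200 BTU/h × 10 h = 562,000 BTU
Gas input = 562,000 / 0.93 = 604,301 BTU
= 604,301 / 100,000 = 6.043 therm
Cost = 6.043 × $1.40/therm = $8.46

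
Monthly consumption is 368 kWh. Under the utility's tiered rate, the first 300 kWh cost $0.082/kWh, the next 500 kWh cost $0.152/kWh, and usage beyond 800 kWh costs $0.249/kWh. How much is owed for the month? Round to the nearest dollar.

$35

First 300 kWh × $0.082 = $24.60
Next 68 kWh × $0.152 = $10.34
Remaining tier: 0 kWh (not reached)
Total = $34.94 ≈ $35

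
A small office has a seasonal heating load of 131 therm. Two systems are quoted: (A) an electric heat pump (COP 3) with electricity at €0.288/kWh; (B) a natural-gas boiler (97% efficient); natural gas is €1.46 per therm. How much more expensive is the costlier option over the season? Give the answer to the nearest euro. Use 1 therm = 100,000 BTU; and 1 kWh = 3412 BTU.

€171

Heat load = 131 therm × 100,000 = 13,100,000 BTU
Gas: input = 13,100,000 / 0.97 = 13,505,155 BTU = 135.1 therm → 135.1 × €1.46 = €197.18
Heat pump: 13,100,000 BTU / 3412 = 3,839 kWh heat; / 3 = 1,280 kWh in → × €0.288 = €368.58
Difference = |€197.18 − €368.58| = €171.41 ≈ €171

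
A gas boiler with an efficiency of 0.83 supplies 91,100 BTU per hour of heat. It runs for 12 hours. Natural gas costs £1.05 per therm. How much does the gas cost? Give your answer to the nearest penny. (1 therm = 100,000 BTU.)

Heat delivered = 91,100 BTU/h × 12 h = 1,093,200 BTU
Gas input = 1,093,200 / 0.83 = 1,317,108 BTU
= 1,317,108 / 100,000 = 13.17 therm
Cost = 13.17 × £1.05/therm = £13.83

£13.83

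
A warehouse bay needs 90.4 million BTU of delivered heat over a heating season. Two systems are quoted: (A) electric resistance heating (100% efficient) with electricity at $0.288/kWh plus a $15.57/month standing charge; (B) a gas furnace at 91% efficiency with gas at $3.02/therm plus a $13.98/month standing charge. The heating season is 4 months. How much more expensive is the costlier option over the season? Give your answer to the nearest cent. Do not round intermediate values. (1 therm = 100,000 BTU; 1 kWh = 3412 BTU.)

Heat load = 90.4 × 10⁶ BTU = 90,400,000 BTU
Gas: input = 90,400,000 / 0.91 = 99,340,659 BTU = 993.4 therm → 993.4 × $3.02 = $3,000.09; + 4 × $13.98 standing = $3,056.01
Electric: 90,400,000 BTU / 3412 = 26,490 kWh → × $0.288 = $7,630.48; + 4 × $15.57 standing = $7,692.76
Difference = |$3,056.01 − $7,692.76| = $4,636.75

$4636.75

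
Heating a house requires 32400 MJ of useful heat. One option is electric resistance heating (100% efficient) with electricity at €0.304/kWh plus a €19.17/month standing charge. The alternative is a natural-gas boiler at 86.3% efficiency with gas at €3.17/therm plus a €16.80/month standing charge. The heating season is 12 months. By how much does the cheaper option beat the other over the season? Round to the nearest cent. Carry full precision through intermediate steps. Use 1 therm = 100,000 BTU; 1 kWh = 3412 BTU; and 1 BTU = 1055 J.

Heat load = 32400 MJ = 32,400,000,000 J / 1055 = 30,710,900 BTU
Gas: input = 30,710,900 / 0.863 = 35,586,211 BTU = 355.9 therm → 355.9 × €3.17 = €1,128.08; + 12 × €16.80 standing = €1,329.68
Electric: 30,710,900 BTU / 3412 = 9,001 kWh → × €0.304 = €2,736.26; + 12 × €19.17 standing = €2,966.30
Difference = |€1,329.68 − €2,966.30| = €1,636.62

€1636.62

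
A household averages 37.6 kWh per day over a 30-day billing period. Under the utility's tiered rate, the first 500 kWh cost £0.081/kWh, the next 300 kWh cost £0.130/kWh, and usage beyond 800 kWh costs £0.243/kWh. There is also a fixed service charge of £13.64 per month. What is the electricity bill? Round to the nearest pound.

Usage = 37.6 kWh/day × 30 days = 1128 kWh
First 500 kWh × £0.081 = £40.50
Next 300 kWh × £0.130 = £39.00
Remaining 328 kWh × £0.243 = £79.70
Energy charge = £159.20; + service £13.64 = £172.84 ≈ £173

£173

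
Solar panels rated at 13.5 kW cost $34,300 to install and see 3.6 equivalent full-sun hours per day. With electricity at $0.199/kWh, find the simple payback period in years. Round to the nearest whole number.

Daily generation = 13.5 kW × 3.6 h = 48.6 kWh
Annual generation = 48.6 × 365 = 17739 kWh
Annual savings = 17739 × $0.199 = $3,530.06
Payback = $34,300 / $3,530.06 = 9.72 years

10 years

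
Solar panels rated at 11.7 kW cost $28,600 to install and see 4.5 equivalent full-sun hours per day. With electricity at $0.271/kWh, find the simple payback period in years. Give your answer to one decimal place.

Daily generation = 11.7 kW × 4.5 h = 52.65 kWh
Annual generation = 52.65 × 365 = 19217 kWh
Annual savings = 19217 × $0.271 = $5,207.87
Payback = $28,600 / $5,207.87 = 5.49 years

5.5 years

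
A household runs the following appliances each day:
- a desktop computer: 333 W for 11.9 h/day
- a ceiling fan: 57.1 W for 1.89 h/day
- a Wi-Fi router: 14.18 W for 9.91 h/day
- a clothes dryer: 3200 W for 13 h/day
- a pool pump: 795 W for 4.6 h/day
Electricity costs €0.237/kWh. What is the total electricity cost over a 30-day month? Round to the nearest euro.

desktop computer: 333 W × 11.9 h × 30 d = 118,881 Wh = 118.9 kWh
ceiling fan: 57.1 W × 1.89 h × 30 d = 3,238 Wh = 3.238 kWh
Wi-Fi router: 14.18 W × 9.91 h × 30 d = 4,216 Wh = 4.216 kWh
clothes dryer: 3200 W × 13 h × 30 d = 1,248,000 Wh = 1,248 kWh
pool pump: 795 W × 4.6 h × 30 d = 109,710 Wh = 109.7 kWh
Total energy = 118.9 + 3.238 + 4.216 + 1,248 + 109.7 = 1,484 kWh
Cost = 1,484 kWh × €0.237 = €351.72 ≈ €352

€352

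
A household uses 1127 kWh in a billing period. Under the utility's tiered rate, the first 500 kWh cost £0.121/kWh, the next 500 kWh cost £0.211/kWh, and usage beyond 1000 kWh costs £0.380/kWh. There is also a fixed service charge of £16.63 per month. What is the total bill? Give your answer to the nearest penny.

£230.89

First 500 kWh × £0.121 = £60.50
Next 500 kWh × £0.211 = £105.50
Remaining 127 kWh × £0.380 = £48.26
Energy charge = £214.26; + service £16.63 = £230.89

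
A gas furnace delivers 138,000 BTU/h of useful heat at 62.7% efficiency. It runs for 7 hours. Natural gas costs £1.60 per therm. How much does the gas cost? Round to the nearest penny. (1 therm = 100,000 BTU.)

£24.65

Heat delivered = 138,000 BTU/h × 7 h = 966,000 BTU
Gas input = 966,000 / 0.627 = 1,540,670 BTU
= 1,540,670 / 100,000 = 15.41 therm
Cost = 15.41 × £1.60/therm = £24.65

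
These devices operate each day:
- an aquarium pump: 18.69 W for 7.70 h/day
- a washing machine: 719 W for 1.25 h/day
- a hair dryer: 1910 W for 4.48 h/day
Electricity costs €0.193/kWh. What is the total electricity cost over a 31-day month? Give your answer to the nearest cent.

€57.43

aquarium pump: 18.69 W × 7.70 h × 31 d = 4,461 Wh = 4.461 kWh
washing machine: 719 W × 1.25 h × 31 d = 27,861 Wh = 27.86 kWh
hair dryer: 1910 W × 4.48 h × 31 d = 265,261 Wh = 265.3 kWh
Total energy = 4.461 + 27.86 + 265.3 = 297.6 kWh
Cost = 297.6 kWh × €0.193 = €57.43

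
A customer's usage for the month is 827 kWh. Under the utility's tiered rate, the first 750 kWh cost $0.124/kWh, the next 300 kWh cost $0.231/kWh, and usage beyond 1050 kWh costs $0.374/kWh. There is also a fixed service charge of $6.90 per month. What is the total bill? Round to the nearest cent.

First 750 kWh × $0.124 = $93.00
Next 77 kWh × $0.231 = $17.79
Remaining tier: 0 kWh (not reached)
Energy charge = $110.79; + service $6.90 = $117.69

$117.69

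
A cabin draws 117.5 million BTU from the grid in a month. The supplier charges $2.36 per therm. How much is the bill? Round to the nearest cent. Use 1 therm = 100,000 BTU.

$2773.00

117.5 million BTU × (10 therm/million BTU) = 1,175 therm
Cost = 1,175 therm × $2.36/therm = $2,773.00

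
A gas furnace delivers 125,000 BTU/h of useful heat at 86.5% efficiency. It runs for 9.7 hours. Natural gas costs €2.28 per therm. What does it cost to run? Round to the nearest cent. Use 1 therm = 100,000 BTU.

€31.96

Heat delivered = 125,000 BTU/h × 9.7 h = 1,212,500 BTU
Gas input = 1,212,500 / 0.865 = 1,401,734 BTU
= 1,401,734 / 100,000 = 14.02 therm
Cost = 14.02 × €2.28/therm = €31.96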